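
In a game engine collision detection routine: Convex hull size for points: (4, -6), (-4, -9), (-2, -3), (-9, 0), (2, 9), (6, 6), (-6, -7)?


Convex hull vertices (CCW): (-9, 0), (-6, -7), (-4, -9), (4, -6), (6, 6), (2, 9)
Count = 6

6


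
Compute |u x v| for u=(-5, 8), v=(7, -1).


|u x v| = |(-5)*(-1) - 8*7|
= |5 - 56| = 51

51


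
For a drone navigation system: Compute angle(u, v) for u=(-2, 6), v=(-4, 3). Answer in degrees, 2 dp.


u.v = 26, |u| = sqrt(40) = 6.3246, |v| = sqrt(25) = 5
cos(theta) = u.v/(|u||v|) = 26/sqrt(1000) = 0.822192
theta = acos(0.822192) = 34.7 degrees

34.7 degrees


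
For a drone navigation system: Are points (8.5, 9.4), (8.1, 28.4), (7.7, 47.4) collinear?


Cross product: (8.1-8.5)*(47.4-9.4) - (28.4-9.4)*(7.7-8.5)
= 0

Yes, collinear


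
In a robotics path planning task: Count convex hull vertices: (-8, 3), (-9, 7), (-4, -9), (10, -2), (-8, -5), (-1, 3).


Convex hull vertices (CCW): (-9, 7), (-8, -5), (-4, -9), (10, -2)
Count = 4

4


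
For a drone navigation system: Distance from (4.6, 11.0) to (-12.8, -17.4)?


dx=-17.4, dy=-28.4
d^2 = (-17.4)^2 + (-28.4)^2 = 1109.32
d = sqrt(1109.32) = 33.3065

33.3065


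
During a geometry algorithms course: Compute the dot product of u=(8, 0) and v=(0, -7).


u . v = u_x*v_x + u_y*v_y = 8*0 + 0*(-7)
= 0 + 0 = 0

0


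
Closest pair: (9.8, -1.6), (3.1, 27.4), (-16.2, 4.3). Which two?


d(P0,P1) = 29.7639, d(P0,P2) = 26.661, d(P1,P2) = 30.1015
Closest: P0 and P2

Closest pair: (9.8, -1.6) and (-16.2, 4.3), distance = 26.661


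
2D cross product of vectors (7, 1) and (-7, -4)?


u x v = u_x*v_y - u_y*v_x = 7*(-4) - 1*(-7)
= (-28) - (-7) = -21

-21


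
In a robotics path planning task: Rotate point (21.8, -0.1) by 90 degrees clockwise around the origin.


90° CW: (x,y) -> (y, -x)
(21.8,-0.1) -> (-0.1, -21.8)

(-0.1, -21.8)


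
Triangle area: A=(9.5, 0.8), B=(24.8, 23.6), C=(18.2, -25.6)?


Area = |x_A(y_B-y_C) + x_B(y_C-y_A) + x_C(y_A-y_B)|/2
= |467.4 + (-654.72) + (-414.96)|/2
= 602.28/2 = 301.14

301.14


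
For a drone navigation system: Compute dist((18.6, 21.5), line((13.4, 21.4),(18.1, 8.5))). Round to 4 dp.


|cross product| = 67.55
|line direction| = sqrt(188.5) = 13.7295
Distance = 67.55/sqrt(188.5) = 4.9201

4.9201


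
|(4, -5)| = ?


|u| = sqrt(4^2 + (-5)^2) = sqrt(41) = 6.4031

6.4031


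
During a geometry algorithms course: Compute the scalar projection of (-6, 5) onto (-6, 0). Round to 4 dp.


u.v = 36, |v| = sqrt(36) = 6
Scalar projection = u.v / |v| = 36 / sqrt(36) = 6

6


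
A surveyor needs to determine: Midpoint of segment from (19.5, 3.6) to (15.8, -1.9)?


M = ((19.5+15.8)/2, (3.6+(-1.9))/2)
= (17.65, 0.85)

(17.65, 0.85)


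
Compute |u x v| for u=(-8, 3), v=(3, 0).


|u x v| = |(-8)*0 - 3*3|
= |0 - 9| = 9

9


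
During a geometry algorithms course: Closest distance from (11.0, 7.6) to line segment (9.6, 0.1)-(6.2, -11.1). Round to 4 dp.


Project P onto AB: t = 0 (clamped to [0,1])
Closest point on segment: (9.6, 0.1)
Distance: 7.6295

7.6295


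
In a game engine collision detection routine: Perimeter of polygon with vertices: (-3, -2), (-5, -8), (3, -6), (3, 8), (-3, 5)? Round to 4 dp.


Sides: (-3, -2)->(-5, -8): sqrt(40) = 6.324555, (-5, -8)->(3, -6): sqrt(68) = 8.246211, (3, -6)->(3, 8): sqrt(196) = 14, (3, 8)->(-3, 5): sqrt(45) = 6.708204, (-3, 5)->(-3, -2): sqrt(49) = 7
Sum = 42.27897
Perimeter = 42.279

42.279


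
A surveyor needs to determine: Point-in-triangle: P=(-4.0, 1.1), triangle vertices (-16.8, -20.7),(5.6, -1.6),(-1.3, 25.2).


Cross products: AB x AP = 243.84, BC x BP = 238.65, CA x CP = 249.62
All same sign? yes

Yes, inside


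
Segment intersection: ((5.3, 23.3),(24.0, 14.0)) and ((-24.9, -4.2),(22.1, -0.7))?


Cross products: d1=1186.8, d2=684.25, d3=-795.11, d4=-292.56
d1*d2 < 0 and d3*d4 < 0? no

No, they don't intersect


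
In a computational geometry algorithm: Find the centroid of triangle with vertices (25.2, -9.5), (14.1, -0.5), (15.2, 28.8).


Centroid = ((x_A+x_B+x_C)/3, (y_A+y_B+y_C)/3)
= ((25.2+14.1+15.2)/3, ((-9.5)+(-0.5)+28.8)/3)
= (18.1667, 6.2667)

(18.1667, 6.2667)


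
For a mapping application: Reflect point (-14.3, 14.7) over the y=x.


Reflection over y=x: (x,y) -> (y,x)
(-14.3, 14.7) -> (14.7, -14.3)

(14.7, -14.3)


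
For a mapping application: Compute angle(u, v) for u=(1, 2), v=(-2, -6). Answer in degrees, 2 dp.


u.v = -14, |u| = sqrt(5) = 2.2361, |v| = sqrt(40) = 6.3246
cos(theta) = u.v/(|u||v|) = -14/sqrt(200) = -0.989949
theta = acos(-0.989949) = 171.87 degrees

171.87 degrees


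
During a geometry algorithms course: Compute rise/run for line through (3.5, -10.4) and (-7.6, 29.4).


slope = (y2-y1)/(x2-x1) = (29.4-(-10.4))/((-7.6)-3.5) = 39.8/(-11.1) = -3.5856

-3.5856


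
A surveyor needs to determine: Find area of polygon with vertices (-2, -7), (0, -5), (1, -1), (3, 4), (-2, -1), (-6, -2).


Shoelace sum: ((-2)*(-5) - 0*(-7)) + (0*(-1) - 1*(-5)) + (1*4 - 3*(-1)) + (3*(-1) - (-2)*4) + ((-2)*(-2) - (-6)*(-1)) + ((-6)*(-7) - (-2)*(-2))
= 63
Area = |63|/2 = 31.5

31.5


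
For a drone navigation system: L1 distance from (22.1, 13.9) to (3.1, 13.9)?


|22.1-3.1| + |13.9-13.9| = 19 + 0 = 19

19


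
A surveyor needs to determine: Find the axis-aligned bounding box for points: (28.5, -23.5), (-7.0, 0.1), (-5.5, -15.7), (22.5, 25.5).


x range: [-7, 28.5]
y range: [-23.5, 25.5]
Bounding box: (-7,-23.5) to (28.5,25.5)

(-7,-23.5) to (28.5,25.5)


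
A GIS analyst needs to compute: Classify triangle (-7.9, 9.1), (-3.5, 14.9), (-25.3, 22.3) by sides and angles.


Side lengths squared: AB^2=53, BC^2=530, CA^2=477
Sorted: [53, 477, 530]
By sides: Scalene, By angles: Right

Scalene, Right


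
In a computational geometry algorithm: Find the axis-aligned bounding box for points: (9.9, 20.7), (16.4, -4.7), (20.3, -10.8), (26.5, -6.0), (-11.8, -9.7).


x range: [-11.8, 26.5]
y range: [-10.8, 20.7]
Bounding box: (-11.8,-10.8) to (26.5,20.7)

(-11.8,-10.8) to (26.5,20.7)


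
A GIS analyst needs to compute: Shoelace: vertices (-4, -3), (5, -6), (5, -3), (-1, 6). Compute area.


Shoelace sum: ((-4)*(-6) - 5*(-3)) + (5*(-3) - 5*(-6)) + (5*6 - (-1)*(-3)) + ((-1)*(-3) - (-4)*6)
= 108
Area = |108|/2 = 54

54


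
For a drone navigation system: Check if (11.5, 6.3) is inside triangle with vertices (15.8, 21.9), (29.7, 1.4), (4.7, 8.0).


Cross products: AB x AP = -304.99, BC x BP = -2.38, CA x CP = -113.39
All same sign? yes

Yes, inside


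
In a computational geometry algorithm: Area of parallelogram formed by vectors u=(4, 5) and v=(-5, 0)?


|u x v| = |4*0 - 5*(-5)|
= |0 - (-25)| = 25

25


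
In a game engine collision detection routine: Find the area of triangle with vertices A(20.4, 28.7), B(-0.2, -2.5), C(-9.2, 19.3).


Area = |x_A(y_B-y_C) + x_B(y_C-y_A) + x_C(y_A-y_B)|/2
= |(-444.72) + 1.88 + (-287.04)|/2
= 729.88/2 = 364.94

364.94


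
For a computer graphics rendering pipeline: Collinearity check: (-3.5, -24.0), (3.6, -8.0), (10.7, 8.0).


Cross product: (3.6-(-3.5))*(8-(-24)) - ((-8)-(-24))*(10.7-(-3.5))
= 0

Yes, collinear


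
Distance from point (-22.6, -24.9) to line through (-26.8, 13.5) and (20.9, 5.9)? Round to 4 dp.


|cross product| = 1799.76
|line direction| = sqrt(2333.05) = 48.3017
Distance = 1799.76/sqrt(2333.05) = 37.2608

37.2608


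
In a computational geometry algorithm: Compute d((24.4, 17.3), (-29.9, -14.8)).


dx=-54.3, dy=-32.1
d^2 = (-54.3)^2 + (-32.1)^2 = 3978.9
d = sqrt(3978.9) = 63.0785

63.0785


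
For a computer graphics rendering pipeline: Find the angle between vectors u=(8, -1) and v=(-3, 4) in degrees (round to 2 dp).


u.v = -28, |u| = sqrt(65) = 8.0623, |v| = sqrt(25) = 5
cos(theta) = u.v/(|u||v|) = -28/sqrt(1625) = -0.694595
theta = acos(-0.694595) = 133.99 degrees

133.99 degrees


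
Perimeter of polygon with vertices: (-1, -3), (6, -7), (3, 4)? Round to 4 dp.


Sides: (-1, -3)->(6, -7): sqrt(65) = 8.062258, (6, -7)->(3, 4): sqrt(130) = 11.401754, (3, 4)->(-1, -3): sqrt(65) = 8.062258
Sum = 27.52627
Perimeter = 27.5263

27.5263


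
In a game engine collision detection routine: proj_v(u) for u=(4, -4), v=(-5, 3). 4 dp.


u.v = -32, |v| = sqrt(34) = 5.831
Scalar projection = u.v / |v| = -32 / sqrt(34) = -5.488

-5.488


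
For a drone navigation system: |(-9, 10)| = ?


|u| = sqrt((-9)^2 + 10^2) = sqrt(181) = 13.4536

13.4536


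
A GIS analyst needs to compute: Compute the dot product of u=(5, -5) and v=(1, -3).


u . v = u_x*v_x + u_y*v_y = 5*1 + (-5)*(-3)
= 5 + 15 = 20

20


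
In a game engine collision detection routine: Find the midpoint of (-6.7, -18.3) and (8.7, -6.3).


M = (((-6.7)+8.7)/2, ((-18.3)+(-6.3))/2)
= (1, -12.3)

(1, -12.3)


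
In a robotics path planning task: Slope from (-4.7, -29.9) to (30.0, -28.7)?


slope = (y2-y1)/(x2-x1) = ((-28.7)-(-29.9))/(30-(-4.7)) = 1.2/34.7 = 0.0346

0.0346


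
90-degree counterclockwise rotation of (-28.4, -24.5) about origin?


90° CCW: (x,y) -> (-y, x)
(-28.4,-24.5) -> (24.5, -28.4)

(24.5, -28.4)


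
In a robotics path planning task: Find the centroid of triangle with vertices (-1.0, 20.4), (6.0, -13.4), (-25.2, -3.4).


Centroid = ((x_A+x_B+x_C)/3, (y_A+y_B+y_C)/3)
= (((-1)+6+(-25.2))/3, (20.4+(-13.4)+(-3.4))/3)
= (-6.7333, 1.2)

(-6.7333, 1.2)


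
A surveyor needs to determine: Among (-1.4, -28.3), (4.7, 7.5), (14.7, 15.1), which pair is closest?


d(P0,P1) = 36.316, d(P0,P2) = 46.2901, d(P1,P2) = 12.5603
Closest: P1 and P2

Closest pair: (4.7, 7.5) and (14.7, 15.1), distance = 12.5603


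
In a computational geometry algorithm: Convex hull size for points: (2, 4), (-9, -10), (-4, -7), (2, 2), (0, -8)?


Convex hull vertices (CCW): (-9, -10), (0, -8), (2, 2), (2, 4)
Count = 4

4


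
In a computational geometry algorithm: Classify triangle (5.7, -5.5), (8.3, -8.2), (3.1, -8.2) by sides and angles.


Side lengths squared: AB^2=14.05, BC^2=27.04, CA^2=14.05
Sorted: [14.05, 14.05, 27.04]
By sides: Isosceles, By angles: Acute

Isosceles, Acute


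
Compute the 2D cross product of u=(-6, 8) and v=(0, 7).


u x v = u_x*v_y - u_y*v_x = (-6)*7 - 8*0
= (-42) - 0 = -42

-42


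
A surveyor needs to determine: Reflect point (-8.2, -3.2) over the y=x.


Reflection over y=x: (x,y) -> (y,x)
(-8.2, -3.2) -> (-3.2, -8.2)

(-3.2, -8.2)


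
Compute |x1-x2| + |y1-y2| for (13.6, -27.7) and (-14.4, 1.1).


|13.6-(-14.4)| + |(-27.7)-1.1| = 28 + 28.8 = 56.8

56.8


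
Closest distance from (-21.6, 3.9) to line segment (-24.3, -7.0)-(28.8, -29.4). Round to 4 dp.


Project P onto AB: t = 0 (clamped to [0,1])
Closest point on segment: (-24.3, -7)
Distance: 11.2294

11.2294


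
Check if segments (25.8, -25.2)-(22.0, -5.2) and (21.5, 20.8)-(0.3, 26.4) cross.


Cross products: d1=951.12, d2=548.4, d3=-88.8, d4=313.92
d1*d2 < 0 and d3*d4 < 0? no

No, they don't intersect


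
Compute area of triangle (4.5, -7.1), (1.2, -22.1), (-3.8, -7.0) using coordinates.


Area = |x_A(y_B-y_C) + x_B(y_C-y_A) + x_C(y_A-y_B)|/2
= |(-67.95) + 0.12 + (-57)|/2
= 124.83/2 = 62.415

62.415


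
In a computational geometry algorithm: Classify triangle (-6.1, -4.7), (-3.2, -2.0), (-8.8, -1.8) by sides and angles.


Side lengths squared: AB^2=15.7, BC^2=31.4, CA^2=15.7
Sorted: [15.7, 15.7, 31.4]
By sides: Isosceles, By angles: Right

Isosceles, Right


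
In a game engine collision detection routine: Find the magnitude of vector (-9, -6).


|u| = sqrt((-9)^2 + (-6)^2) = sqrt(117) = 10.8167

10.8167


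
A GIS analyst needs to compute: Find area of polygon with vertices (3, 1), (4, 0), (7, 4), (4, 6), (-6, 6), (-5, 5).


Shoelace sum: (3*0 - 4*1) + (4*4 - 7*0) + (7*6 - 4*4) + (4*6 - (-6)*6) + ((-6)*5 - (-5)*6) + ((-5)*1 - 3*5)
= 78
Area = |78|/2 = 39

39


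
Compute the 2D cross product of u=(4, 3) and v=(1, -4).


u x v = u_x*v_y - u_y*v_x = 4*(-4) - 3*1
= (-16) - 3 = -19

-19


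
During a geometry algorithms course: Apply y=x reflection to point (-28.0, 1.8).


Reflection over y=x: (x,y) -> (y,x)
(-28, 1.8) -> (1.8, -28)

(1.8, -28)


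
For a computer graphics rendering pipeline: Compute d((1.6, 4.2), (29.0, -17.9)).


dx=27.4, dy=-22.1
d^2 = 27.4^2 + (-22.1)^2 = 1239.17
d = sqrt(1239.17) = 35.2018

35.2018


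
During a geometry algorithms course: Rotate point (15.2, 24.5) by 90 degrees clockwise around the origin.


90° CW: (x,y) -> (y, -x)
(15.2,24.5) -> (24.5, -15.2)

(24.5, -15.2)


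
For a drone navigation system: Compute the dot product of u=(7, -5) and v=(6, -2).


u . v = u_x*v_x + u_y*v_y = 7*6 + (-5)*(-2)
= 42 + 10 = 52

52


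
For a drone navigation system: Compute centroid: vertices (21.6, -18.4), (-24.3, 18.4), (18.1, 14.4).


Centroid = ((x_A+x_B+x_C)/3, (y_A+y_B+y_C)/3)
= ((21.6+(-24.3)+18.1)/3, ((-18.4)+18.4+14.4)/3)
= (5.1333, 4.8)

(5.1333, 4.8)


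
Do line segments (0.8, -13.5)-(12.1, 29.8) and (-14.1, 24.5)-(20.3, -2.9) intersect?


Cross products: d1=-898.94, d2=900.2, d3=1074.57, d4=-724.57
d1*d2 < 0 and d3*d4 < 0? yes

Yes, they intersect


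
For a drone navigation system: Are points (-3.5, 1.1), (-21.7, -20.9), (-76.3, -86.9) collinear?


Cross product: ((-21.7)-(-3.5))*((-86.9)-1.1) - ((-20.9)-1.1)*((-76.3)-(-3.5))
= 0

Yes, collinear


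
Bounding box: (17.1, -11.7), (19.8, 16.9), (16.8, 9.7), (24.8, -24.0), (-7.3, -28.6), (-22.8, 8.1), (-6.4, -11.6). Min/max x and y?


x range: [-22.8, 24.8]
y range: [-28.6, 16.9]
Bounding box: (-22.8,-28.6) to (24.8,16.9)

(-22.8,-28.6) to (24.8,16.9)


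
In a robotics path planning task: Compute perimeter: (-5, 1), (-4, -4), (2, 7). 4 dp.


Sides: (-5, 1)->(-4, -4): sqrt(26) = 5.09902, (-4, -4)->(2, 7): sqrt(157) = 12.529964, (2, 7)->(-5, 1): sqrt(85) = 9.219544
Sum = 26.848528
Perimeter = 26.8485

26.8485


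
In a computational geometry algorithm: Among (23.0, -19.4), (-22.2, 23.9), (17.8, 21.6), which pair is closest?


d(P0,P1) = 62.5934, d(P0,P2) = 41.3284, d(P1,P2) = 40.0661
Closest: P1 and P2

Closest pair: (-22.2, 23.9) and (17.8, 21.6), distance = 40.0661


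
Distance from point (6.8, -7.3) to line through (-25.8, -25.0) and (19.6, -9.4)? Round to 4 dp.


|cross product| = 295.02
|line direction| = sqrt(2304.52) = 48.0054
Distance = 295.02/sqrt(2304.52) = 6.1456

6.1456


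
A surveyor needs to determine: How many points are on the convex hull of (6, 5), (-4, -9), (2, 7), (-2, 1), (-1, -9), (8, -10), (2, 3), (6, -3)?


Convex hull vertices (CCW): (-4, -9), (8, -10), (6, 5), (2, 7), (-2, 1)
Count = 5

5


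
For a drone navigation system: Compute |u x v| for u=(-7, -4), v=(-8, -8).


|u x v| = |(-7)*(-8) - (-4)*(-8)|
= |56 - 32| = 24

24


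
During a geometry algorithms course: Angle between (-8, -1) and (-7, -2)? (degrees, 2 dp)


u.v = 58, |u| = sqrt(65) = 8.0623, |v| = sqrt(53) = 7.2801
cos(theta) = u.v/(|u||v|) = 58/sqrt(3445) = 0.988174
theta = acos(0.988174) = 8.82 degrees

8.82 degrees


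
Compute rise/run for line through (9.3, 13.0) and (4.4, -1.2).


slope = (y2-y1)/(x2-x1) = ((-1.2)-13)/(4.4-9.3) = (-14.2)/(-4.9) = 2.898

2.898


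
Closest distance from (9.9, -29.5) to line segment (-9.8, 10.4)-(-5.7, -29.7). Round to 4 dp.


Project P onto AB: t = 1 (clamped to [0,1])
Closest point on segment: (-5.7, -29.7)
Distance: 15.6013

15.6013


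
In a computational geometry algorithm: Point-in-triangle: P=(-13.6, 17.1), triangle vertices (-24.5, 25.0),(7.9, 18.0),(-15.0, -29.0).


Cross products: AB x AP = -179.66, BC x BP = -989.89, CA x CP = -513.55
All same sign? yes

Yes, inside


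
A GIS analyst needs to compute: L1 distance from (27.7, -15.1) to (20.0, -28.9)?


|27.7-20| + |(-15.1)-(-28.9)| = 7.7 + 13.8 = 21.5

21.5


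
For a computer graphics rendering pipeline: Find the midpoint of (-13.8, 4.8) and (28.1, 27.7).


M = (((-13.8)+28.1)/2, (4.8+27.7)/2)
= (7.15, 16.25)

(7.15, 16.25)


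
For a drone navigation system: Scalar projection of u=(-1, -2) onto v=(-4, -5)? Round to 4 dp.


u.v = 14, |v| = sqrt(41) = 6.4031
Scalar projection = u.v / |v| = 14 / sqrt(41) = 2.1864

2.1864


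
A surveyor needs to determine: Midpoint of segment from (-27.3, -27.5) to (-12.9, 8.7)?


M = (((-27.3)+(-12.9))/2, ((-27.5)+8.7)/2)
= (-20.1, -9.4)

(-20.1, -9.4)


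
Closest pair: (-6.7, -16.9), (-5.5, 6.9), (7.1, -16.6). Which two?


d(P0,P1) = 23.8302, d(P0,P2) = 13.8033, d(P1,P2) = 26.6648
Closest: P0 and P2

Closest pair: (-6.7, -16.9) and (7.1, -16.6), distance = 13.8033


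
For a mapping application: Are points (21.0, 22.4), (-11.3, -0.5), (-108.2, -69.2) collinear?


Cross product: ((-11.3)-21)*((-69.2)-22.4) - ((-0.5)-22.4)*((-108.2)-21)
= 0

Yes, collinear


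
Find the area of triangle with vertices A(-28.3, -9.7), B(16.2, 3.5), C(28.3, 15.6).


Area = |x_A(y_B-y_C) + x_B(y_C-y_A) + x_C(y_A-y_B)|/2
= |342.43 + 409.86 + (-373.56)|/2
= 378.73/2 = 189.365

189.365


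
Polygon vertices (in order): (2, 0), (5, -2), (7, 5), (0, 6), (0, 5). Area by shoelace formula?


Shoelace sum: (2*(-2) - 5*0) + (5*5 - 7*(-2)) + (7*6 - 0*5) + (0*5 - 0*6) + (0*0 - 2*5)
= 67
Area = |67|/2 = 33.5

33.5


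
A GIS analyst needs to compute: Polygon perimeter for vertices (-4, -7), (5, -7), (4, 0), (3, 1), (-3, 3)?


Sides: (-4, -7)->(5, -7): sqrt(81) = 9, (5, -7)->(4, 0): sqrt(50) = 7.071068, (4, 0)->(3, 1): sqrt(2) = 1.414214, (3, 1)->(-3, 3): sqrt(40) = 6.324555, (-3, 3)->(-4, -7): sqrt(101) = 10.049876
Sum = 33.859713
Perimeter = 33.8597

33.8597


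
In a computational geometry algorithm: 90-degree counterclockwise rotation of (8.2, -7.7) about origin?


90° CCW: (x,y) -> (-y, x)
(8.2,-7.7) -> (7.7, 8.2)

(7.7, 8.2)


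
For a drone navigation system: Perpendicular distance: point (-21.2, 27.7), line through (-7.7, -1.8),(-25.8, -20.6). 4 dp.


|cross product| = 787.75
|line direction| = sqrt(681.05) = 26.0969
Distance = 787.75/sqrt(681.05) = 30.1855

30.1855


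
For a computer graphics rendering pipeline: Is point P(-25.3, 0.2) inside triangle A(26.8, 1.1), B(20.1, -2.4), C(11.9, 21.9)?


Cross products: AB x AP = -176.32, BC x BP = 1081.9, CA x CP = -1097.09
All same sign? no

No, outside


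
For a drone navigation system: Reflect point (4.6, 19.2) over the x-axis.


Reflection over x-axis: (x,y) -> (x,-y)
(4.6, 19.2) -> (4.6, -19.2)

(4.6, -19.2)


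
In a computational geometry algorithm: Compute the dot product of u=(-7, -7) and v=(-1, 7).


u . v = u_x*v_x + u_y*v_y = (-7)*(-1) + (-7)*7
= 7 + (-49) = -42

-42


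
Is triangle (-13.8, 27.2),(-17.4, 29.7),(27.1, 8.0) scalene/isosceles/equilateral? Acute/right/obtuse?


Side lengths squared: AB^2=19.21, BC^2=2451.14, CA^2=2041.45
Sorted: [19.21, 2041.45, 2451.14]
By sides: Scalene, By angles: Obtuse

Scalene, Obtuse


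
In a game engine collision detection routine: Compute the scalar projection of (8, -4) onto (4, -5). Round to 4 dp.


u.v = 52, |v| = sqrt(41) = 6.4031
Scalar projection = u.v / |v| = 52 / sqrt(41) = 8.121

8.121


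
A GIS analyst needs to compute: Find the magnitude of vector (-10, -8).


|u| = sqrt((-10)^2 + (-8)^2) = sqrt(164) = 12.8062

12.8062


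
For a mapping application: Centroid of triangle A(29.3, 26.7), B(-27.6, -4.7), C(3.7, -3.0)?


Centroid = ((x_A+x_B+x_C)/3, (y_A+y_B+y_C)/3)
= ((29.3+(-27.6)+3.7)/3, (26.7+(-4.7)+(-3))/3)
= (1.8, 6.3333)

(1.8, 6.3333)


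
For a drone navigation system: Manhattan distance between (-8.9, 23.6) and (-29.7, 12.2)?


|(-8.9)-(-29.7)| + |23.6-12.2| = 20.8 + 11.4 = 32.2

32.2


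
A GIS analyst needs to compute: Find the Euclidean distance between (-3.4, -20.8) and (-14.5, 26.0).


dx=-11.1, dy=46.8
d^2 = (-11.1)^2 + 46.8^2 = 2313.45
d = sqrt(2313.45) = 48.0983

48.0983


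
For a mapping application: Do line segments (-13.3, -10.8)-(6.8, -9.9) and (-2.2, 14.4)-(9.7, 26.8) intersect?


Cross products: d1=-162.24, d2=-400.77, d3=496.53, d4=735.06
d1*d2 < 0 and d3*d4 < 0? no

No, they don't intersect


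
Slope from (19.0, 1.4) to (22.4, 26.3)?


slope = (y2-y1)/(x2-x1) = (26.3-1.4)/(22.4-19) = 24.9/3.4 = 7.3235

7.3235


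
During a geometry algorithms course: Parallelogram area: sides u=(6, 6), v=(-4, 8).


|u x v| = |6*8 - 6*(-4)|
= |48 - (-24)| = 72

72


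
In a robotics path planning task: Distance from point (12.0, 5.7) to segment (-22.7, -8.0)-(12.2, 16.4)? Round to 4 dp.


Project P onto AB: t = 0.8522 (clamped to [0,1])
Closest point on segment: (7.0409, 12.7931)
Distance: 8.6547

8.6547


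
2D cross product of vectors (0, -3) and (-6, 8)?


u x v = u_x*v_y - u_y*v_x = 0*8 - (-3)*(-6)
= 0 - 18 = -18

-18


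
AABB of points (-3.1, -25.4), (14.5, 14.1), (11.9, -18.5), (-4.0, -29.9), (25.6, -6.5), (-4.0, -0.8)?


x range: [-4, 25.6]
y range: [-29.9, 14.1]
Bounding box: (-4,-29.9) to (25.6,14.1)

(-4,-29.9) to (25.6,14.1)


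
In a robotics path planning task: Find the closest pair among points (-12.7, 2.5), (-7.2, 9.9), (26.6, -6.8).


d(P0,P1) = 9.2201, d(P0,P2) = 40.3854, d(P1,P2) = 37.7005
Closest: P0 and P1

Closest pair: (-12.7, 2.5) and (-7.2, 9.9), distance = 9.2201


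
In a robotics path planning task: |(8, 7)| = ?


|u| = sqrt(8^2 + 7^2) = sqrt(113) = 10.6301

10.6301


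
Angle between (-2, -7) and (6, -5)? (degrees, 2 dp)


u.v = 23, |u| = sqrt(53) = 7.2801, |v| = sqrt(61) = 7.8102
cos(theta) = u.v/(|u||v|) = 23/sqrt(3233) = 0.404506
theta = acos(0.404506) = 66.14 degrees

66.14 degrees


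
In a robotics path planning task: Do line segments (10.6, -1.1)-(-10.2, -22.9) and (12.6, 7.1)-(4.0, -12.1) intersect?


Cross products: d1=32.12, d2=-179.76, d3=-126.96, d4=84.92
d1*d2 < 0 and d3*d4 < 0? yes

Yes, they intersect


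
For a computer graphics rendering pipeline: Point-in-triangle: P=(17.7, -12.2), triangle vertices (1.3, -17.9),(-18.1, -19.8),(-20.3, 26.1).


Cross products: AB x AP = -79.42, BC x BP = -1659.94, CA x CP = 844.72
All same sign? no

No, outside


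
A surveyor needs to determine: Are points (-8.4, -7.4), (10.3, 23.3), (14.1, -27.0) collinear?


Cross product: (10.3-(-8.4))*((-27)-(-7.4)) - (23.3-(-7.4))*(14.1-(-8.4))
= -1057.27

No, not collinear


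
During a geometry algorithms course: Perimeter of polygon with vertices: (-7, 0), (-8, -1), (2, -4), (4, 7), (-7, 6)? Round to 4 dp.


Sides: (-7, 0)->(-8, -1): sqrt(2) = 1.414214, (-8, -1)->(2, -4): sqrt(109) = 10.440307, (2, -4)->(4, 7): sqrt(125) = 11.18034, (4, 7)->(-7, 6): sqrt(122) = 11.045361, (-7, 6)->(-7, 0): sqrt(36) = 6
Sum = 40.080222
Perimeter = 40.0802

40.0802


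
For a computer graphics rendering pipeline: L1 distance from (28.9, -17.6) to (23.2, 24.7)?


|28.9-23.2| + |(-17.6)-24.7| = 5.7 + 42.3 = 48

48


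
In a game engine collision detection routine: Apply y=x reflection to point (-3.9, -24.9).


Reflection over y=x: (x,y) -> (y,x)
(-3.9, -24.9) -> (-24.9, -3.9)

(-24.9, -3.9)


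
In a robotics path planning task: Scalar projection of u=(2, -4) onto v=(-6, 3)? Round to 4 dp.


u.v = -24, |v| = sqrt(45) = 6.7082
Scalar projection = u.v / |v| = -24 / sqrt(45) = -3.5777

-3.5777


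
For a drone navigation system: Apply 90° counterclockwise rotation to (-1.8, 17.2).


90° CCW: (x,y) -> (-y, x)
(-1.8,17.2) -> (-17.2, -1.8)

(-17.2, -1.8)


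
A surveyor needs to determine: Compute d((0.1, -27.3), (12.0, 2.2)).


dx=11.9, dy=29.5
d^2 = 11.9^2 + 29.5^2 = 1011.86
d = sqrt(1011.86) = 31.8097

31.8097


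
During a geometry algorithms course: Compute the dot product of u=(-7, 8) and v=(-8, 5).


u . v = u_x*v_x + u_y*v_y = (-7)*(-8) + 8*5
= 56 + 40 = 96

96


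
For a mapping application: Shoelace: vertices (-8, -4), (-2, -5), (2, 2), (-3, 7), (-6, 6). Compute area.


Shoelace sum: ((-8)*(-5) - (-2)*(-4)) + ((-2)*2 - 2*(-5)) + (2*7 - (-3)*2) + ((-3)*6 - (-6)*7) + ((-6)*(-4) - (-8)*6)
= 154
Area = |154|/2 = 77

77


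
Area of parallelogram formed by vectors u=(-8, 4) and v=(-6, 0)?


|u x v| = |(-8)*0 - 4*(-6)|
= |0 - (-24)| = 24

24


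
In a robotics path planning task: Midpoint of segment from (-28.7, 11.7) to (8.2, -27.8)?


M = (((-28.7)+8.2)/2, (11.7+(-27.8))/2)
= (-10.25, -8.05)

(-10.25, -8.05)


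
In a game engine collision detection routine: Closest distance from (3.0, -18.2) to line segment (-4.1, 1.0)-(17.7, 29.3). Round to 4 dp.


Project P onto AB: t = 0 (clamped to [0,1])
Closest point on segment: (-4.1, 1)
Distance: 20.4707

20.4707


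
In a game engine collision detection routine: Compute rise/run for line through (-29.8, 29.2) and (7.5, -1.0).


slope = (y2-y1)/(x2-x1) = ((-1)-29.2)/(7.5-(-29.8)) = (-30.2)/37.3 = -0.8097

-0.8097


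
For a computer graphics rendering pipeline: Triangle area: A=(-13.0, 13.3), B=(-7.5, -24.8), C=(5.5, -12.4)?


Area = |x_A(y_B-y_C) + x_B(y_C-y_A) + x_C(y_A-y_B)|/2
= |161.2 + 192.75 + 209.55|/2
= 563.5/2 = 281.75

281.75


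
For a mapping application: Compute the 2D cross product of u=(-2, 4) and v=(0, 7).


u x v = u_x*v_y - u_y*v_x = (-2)*7 - 4*0
= (-14) - 0 = -14

-14


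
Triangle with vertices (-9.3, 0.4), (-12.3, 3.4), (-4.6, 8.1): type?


Side lengths squared: AB^2=18, BC^2=81.38, CA^2=81.38
Sorted: [18, 81.38, 81.38]
By sides: Isosceles, By angles: Acute

Isosceles, Acute


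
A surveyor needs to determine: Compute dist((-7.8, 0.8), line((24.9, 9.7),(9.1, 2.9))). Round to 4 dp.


|cross product| = 81.74
|line direction| = sqrt(295.88) = 17.2012
Distance = 81.74/sqrt(295.88) = 4.752

4.752


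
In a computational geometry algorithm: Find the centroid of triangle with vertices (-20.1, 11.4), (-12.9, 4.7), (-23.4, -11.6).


Centroid = ((x_A+x_B+x_C)/3, (y_A+y_B+y_C)/3)
= (((-20.1)+(-12.9)+(-23.4))/3, (11.4+4.7+(-11.6))/3)
= (-18.8, 1.5)

(-18.8, 1.5)


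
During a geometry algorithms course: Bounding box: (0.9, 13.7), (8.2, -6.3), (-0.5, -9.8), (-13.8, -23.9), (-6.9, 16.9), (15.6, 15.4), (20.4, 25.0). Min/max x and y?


x range: [-13.8, 20.4]
y range: [-23.9, 25]
Bounding box: (-13.8,-23.9) to (20.4,25)

(-13.8,-23.9) to (20.4,25)


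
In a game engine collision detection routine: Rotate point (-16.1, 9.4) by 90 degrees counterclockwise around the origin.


90° CCW: (x,y) -> (-y, x)
(-16.1,9.4) -> (-9.4, -16.1)

(-9.4, -16.1)


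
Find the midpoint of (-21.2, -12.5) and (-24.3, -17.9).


M = (((-21.2)+(-24.3))/2, ((-12.5)+(-17.9))/2)
= (-22.75, -15.2)

(-22.75, -15.2)


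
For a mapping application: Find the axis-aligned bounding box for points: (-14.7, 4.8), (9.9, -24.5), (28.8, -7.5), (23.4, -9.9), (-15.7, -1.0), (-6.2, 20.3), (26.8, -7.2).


x range: [-15.7, 28.8]
y range: [-24.5, 20.3]
Bounding box: (-15.7,-24.5) to (28.8,20.3)

(-15.7,-24.5) to (28.8,20.3)


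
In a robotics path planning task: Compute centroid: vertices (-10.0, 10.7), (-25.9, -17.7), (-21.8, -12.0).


Centroid = ((x_A+x_B+x_C)/3, (y_A+y_B+y_C)/3)
= (((-10)+(-25.9)+(-21.8))/3, (10.7+(-17.7)+(-12))/3)
= (-19.2333, -6.3333)

(-19.2333, -6.3333)


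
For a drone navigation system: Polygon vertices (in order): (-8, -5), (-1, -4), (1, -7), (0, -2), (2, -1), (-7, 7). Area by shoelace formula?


Shoelace sum: ((-8)*(-4) - (-1)*(-5)) + ((-1)*(-7) - 1*(-4)) + (1*(-2) - 0*(-7)) + (0*(-1) - 2*(-2)) + (2*7 - (-7)*(-1)) + ((-7)*(-5) - (-8)*7)
= 138
Area = |138|/2 = 69

69


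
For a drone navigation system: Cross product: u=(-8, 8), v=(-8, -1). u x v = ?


u x v = u_x*v_y - u_y*v_x = (-8)*(-1) - 8*(-8)
= 8 - (-64) = 72

72


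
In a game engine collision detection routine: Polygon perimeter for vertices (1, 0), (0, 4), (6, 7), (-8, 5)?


Sides: (1, 0)->(0, 4): sqrt(17) = 4.123106, (0, 4)->(6, 7): sqrt(45) = 6.708204, (6, 7)->(-8, 5): sqrt(200) = 14.142136, (-8, 5)->(1, 0): sqrt(106) = 10.29563
Sum = 35.269076
Perimeter = 35.2691

35.2691


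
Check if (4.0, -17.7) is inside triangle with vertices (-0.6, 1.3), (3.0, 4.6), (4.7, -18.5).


Cross products: AB x AP = -83.58, BC x BP = -14.81, CA x CP = 9.62
All same sign? no

No, outside


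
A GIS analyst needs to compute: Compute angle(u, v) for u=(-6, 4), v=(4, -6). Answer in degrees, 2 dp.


u.v = -48, |u| = sqrt(52) = 7.2111, |v| = sqrt(52) = 7.2111
cos(theta) = u.v/(|u||v|) = -48/sqrt(2704) = -0.923077
theta = acos(-0.923077) = 157.38 degrees

157.38 degrees


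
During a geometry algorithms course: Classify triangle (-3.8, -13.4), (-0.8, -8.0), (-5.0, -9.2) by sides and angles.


Side lengths squared: AB^2=38.16, BC^2=19.08, CA^2=19.08
Sorted: [19.08, 19.08, 38.16]
By sides: Isosceles, By angles: Right

Isosceles, Right


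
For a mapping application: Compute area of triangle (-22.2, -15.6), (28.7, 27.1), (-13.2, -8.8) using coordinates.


Area = |x_A(y_B-y_C) + x_B(y_C-y_A) + x_C(y_A-y_B)|/2
= |(-796.98) + 195.16 + 563.64|/2
= 38.18/2 = 19.09

19.09


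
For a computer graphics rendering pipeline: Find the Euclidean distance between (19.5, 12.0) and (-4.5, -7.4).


dx=-24, dy=-19.4
d^2 = (-24)^2 + (-19.4)^2 = 952.36
d = sqrt(952.36) = 30.8603

30.8603


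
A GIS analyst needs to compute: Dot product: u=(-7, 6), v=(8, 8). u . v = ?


u . v = u_x*v_x + u_y*v_y = (-7)*8 + 6*8
= (-56) + 48 = -8

-8


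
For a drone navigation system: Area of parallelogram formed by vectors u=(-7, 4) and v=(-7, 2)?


|u x v| = |(-7)*2 - 4*(-7)|
= |(-14) - (-28)| = 14

14


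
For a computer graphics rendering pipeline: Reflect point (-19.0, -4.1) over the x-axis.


Reflection over x-axis: (x,y) -> (x,-y)
(-19, -4.1) -> (-19, 4.1)

(-19, 4.1)


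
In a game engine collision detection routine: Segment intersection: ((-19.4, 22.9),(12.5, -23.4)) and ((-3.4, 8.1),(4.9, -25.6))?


Cross products: d1=-416.36, d2=274.38, d3=268.68, d4=-422.06
d1*d2 < 0 and d3*d4 < 0? yes

Yes, they intersect


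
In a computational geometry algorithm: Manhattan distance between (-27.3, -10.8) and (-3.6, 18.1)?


|(-27.3)-(-3.6)| + |(-10.8)-18.1| = 23.7 + 28.9 = 52.6

52.6


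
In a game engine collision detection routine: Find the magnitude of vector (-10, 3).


|u| = sqrt((-10)^2 + 3^2) = sqrt(109) = 10.4403

10.4403


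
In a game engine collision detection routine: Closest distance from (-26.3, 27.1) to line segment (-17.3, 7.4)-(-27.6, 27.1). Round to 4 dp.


Project P onto AB: t = 0.9729 (clamped to [0,1])
Closest point on segment: (-27.3209, 26.5662)
Distance: 1.152

1.152


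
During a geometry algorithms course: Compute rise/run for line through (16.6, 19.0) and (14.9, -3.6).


slope = (y2-y1)/(x2-x1) = ((-3.6)-19)/(14.9-16.6) = (-22.6)/(-1.7) = 13.2941

13.2941


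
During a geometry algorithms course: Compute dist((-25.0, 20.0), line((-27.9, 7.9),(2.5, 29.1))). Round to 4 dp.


|cross product| = 306.36
|line direction| = sqrt(1373.6) = 37.0621
Distance = 306.36/sqrt(1373.6) = 8.2661

8.2661


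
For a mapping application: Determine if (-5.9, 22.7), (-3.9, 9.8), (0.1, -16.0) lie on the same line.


Cross product: ((-3.9)-(-5.9))*((-16)-22.7) - (9.8-22.7)*(0.1-(-5.9))
= 0

Yes, collinear


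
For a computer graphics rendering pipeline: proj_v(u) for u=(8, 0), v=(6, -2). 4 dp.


u.v = 48, |v| = sqrt(40) = 6.3246
Scalar projection = u.v / |v| = 48 / sqrt(40) = 7.5895

7.5895


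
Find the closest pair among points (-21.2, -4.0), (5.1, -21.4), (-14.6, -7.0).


d(P0,P1) = 31.5349, d(P0,P2) = 7.2498, d(P1,P2) = 24.4018
Closest: P0 and P2

Closest pair: (-21.2, -4.0) and (-14.6, -7.0), distance = 7.2498


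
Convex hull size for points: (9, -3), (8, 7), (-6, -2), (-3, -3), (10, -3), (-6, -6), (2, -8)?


Convex hull vertices (CCW): (-6, -6), (2, -8), (10, -3), (8, 7), (-6, -2)
Count = 5

5


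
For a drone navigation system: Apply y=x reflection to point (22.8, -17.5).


Reflection over y=x: (x,y) -> (y,x)
(22.8, -17.5) -> (-17.5, 22.8)

(-17.5, 22.8)


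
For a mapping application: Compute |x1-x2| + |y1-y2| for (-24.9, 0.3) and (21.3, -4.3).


|(-24.9)-21.3| + |0.3-(-4.3)| = 46.2 + 4.6 = 50.8

50.8


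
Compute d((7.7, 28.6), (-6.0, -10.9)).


dx=-13.7, dy=-39.5
d^2 = (-13.7)^2 + (-39.5)^2 = 1747.94
d = sqrt(1747.94) = 41.8084

41.8084


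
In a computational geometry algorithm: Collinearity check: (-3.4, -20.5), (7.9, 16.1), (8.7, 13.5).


Cross product: (7.9-(-3.4))*(13.5-(-20.5)) - (16.1-(-20.5))*(8.7-(-3.4))
= -58.66

No, not collinear


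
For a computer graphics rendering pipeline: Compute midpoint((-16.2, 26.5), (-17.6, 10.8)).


M = (((-16.2)+(-17.6))/2, (26.5+10.8)/2)
= (-16.9, 18.65)

(-16.9, 18.65)


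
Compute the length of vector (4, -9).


|u| = sqrt(4^2 + (-9)^2) = sqrt(97) = 9.8489

9.8489


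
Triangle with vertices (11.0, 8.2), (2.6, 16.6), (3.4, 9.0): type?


Side lengths squared: AB^2=141.12, BC^2=58.4, CA^2=58.4
Sorted: [58.4, 58.4, 141.12]
By sides: Isosceles, By angles: Obtuse

Isosceles, Obtuse


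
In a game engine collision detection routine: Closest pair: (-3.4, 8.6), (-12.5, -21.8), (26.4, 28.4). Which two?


d(P0,P1) = 31.7328, d(P0,P2) = 35.7782, d(P1,P2) = 63.5079
Closest: P0 and P1

Closest pair: (-3.4, 8.6) and (-12.5, -21.8), distance = 31.7328


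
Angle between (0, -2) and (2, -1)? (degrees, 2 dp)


u.v = 2, |u| = sqrt(4) = 2, |v| = sqrt(5) = 2.2361
cos(theta) = u.v/(|u||v|) = 2/sqrt(20) = 0.447214
theta = acos(0.447214) = 63.43 degrees

63.43 degrees


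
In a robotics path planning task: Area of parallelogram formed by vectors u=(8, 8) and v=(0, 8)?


|u x v| = |8*8 - 8*0|
= |64 - 0| = 64

64


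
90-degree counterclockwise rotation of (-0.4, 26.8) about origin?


90° CCW: (x,y) -> (-y, x)
(-0.4,26.8) -> (-26.8, -0.4)

(-26.8, -0.4)


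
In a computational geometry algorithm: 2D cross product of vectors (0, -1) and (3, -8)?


u x v = u_x*v_y - u_y*v_x = 0*(-8) - (-1)*3
= 0 - (-3) = 3

3


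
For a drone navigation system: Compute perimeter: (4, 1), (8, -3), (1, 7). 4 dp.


Sides: (4, 1)->(8, -3): sqrt(32) = 5.656854, (8, -3)->(1, 7): sqrt(149) = 12.206556, (1, 7)->(4, 1): sqrt(45) = 6.708204
Sum = 24.571614
Perimeter = 24.5716

24.5716


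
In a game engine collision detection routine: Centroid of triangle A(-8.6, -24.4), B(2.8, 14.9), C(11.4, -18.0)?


Centroid = ((x_A+x_B+x_C)/3, (y_A+y_B+y_C)/3)
= (((-8.6)+2.8+11.4)/3, ((-24.4)+14.9+(-18))/3)
= (1.8667, -9.1667)

(1.8667, -9.1667)


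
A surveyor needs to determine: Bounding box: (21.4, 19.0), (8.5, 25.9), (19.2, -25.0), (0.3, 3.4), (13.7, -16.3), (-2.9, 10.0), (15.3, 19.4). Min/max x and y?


x range: [-2.9, 21.4]
y range: [-25, 25.9]
Bounding box: (-2.9,-25) to (21.4,25.9)

(-2.9,-25) to (21.4,25.9)


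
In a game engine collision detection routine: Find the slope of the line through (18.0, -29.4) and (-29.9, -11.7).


slope = (y2-y1)/(x2-x1) = ((-11.7)-(-29.4))/((-29.9)-18) = 17.7/(-47.9) = -0.3695

-0.3695


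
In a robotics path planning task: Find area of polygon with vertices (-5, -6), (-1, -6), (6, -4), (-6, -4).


Shoelace sum: ((-5)*(-6) - (-1)*(-6)) + ((-1)*(-4) - 6*(-6)) + (6*(-4) - (-6)*(-4)) + ((-6)*(-6) - (-5)*(-4))
= 32
Area = |32|/2 = 16

16


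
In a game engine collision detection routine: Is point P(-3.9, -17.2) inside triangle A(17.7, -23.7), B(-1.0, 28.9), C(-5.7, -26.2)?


Cross products: AB x AP = 1014.61, BC x BP = 56.88, CA x CP = 206.1
All same sign? yes

Yes, inside


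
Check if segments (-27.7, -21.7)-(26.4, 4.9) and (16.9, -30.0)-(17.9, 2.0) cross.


Cross products: d1=1435.5, d2=-269.1, d3=-1635.39, d4=69.21
d1*d2 < 0 and d3*d4 < 0? yes

Yes, they intersect


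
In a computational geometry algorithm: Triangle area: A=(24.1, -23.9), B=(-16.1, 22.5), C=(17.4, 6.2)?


Area = |x_A(y_B-y_C) + x_B(y_C-y_A) + x_C(y_A-y_B)|/2
= |392.83 + (-484.61) + (-807.36)|/2
= 899.14/2 = 449.57

449.57


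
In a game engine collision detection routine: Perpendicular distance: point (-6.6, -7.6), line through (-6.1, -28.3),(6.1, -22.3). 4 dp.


|cross product| = 255.54
|line direction| = sqrt(184.84) = 13.5956
Distance = 255.54/sqrt(184.84) = 18.7958

18.7958


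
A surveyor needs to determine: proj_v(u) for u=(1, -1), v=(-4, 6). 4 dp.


u.v = -10, |v| = sqrt(52) = 7.2111
Scalar projection = u.v / |v| = -10 / sqrt(52) = -1.3868

-1.3868


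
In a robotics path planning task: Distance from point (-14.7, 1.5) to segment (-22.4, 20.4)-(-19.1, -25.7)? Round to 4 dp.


Project P onto AB: t = 0.4198 (clamped to [0,1])
Closest point on segment: (-21.0147, 1.048)
Distance: 6.3309

6.3309


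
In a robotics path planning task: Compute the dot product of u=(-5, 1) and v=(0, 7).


u . v = u_x*v_x + u_y*v_y = (-5)*0 + 1*7
= 0 + 7 = 7

7


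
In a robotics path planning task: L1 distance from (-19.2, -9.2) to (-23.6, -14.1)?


|(-19.2)-(-23.6)| + |(-9.2)-(-14.1)| = 4.4 + 4.9 = 9.3

9.3


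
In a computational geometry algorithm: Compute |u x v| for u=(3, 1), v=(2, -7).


|u x v| = |3*(-7) - 1*2|
= |(-21) - 2| = 23

23


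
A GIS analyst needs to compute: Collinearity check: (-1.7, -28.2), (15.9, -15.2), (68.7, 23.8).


Cross product: (15.9-(-1.7))*(23.8-(-28.2)) - ((-15.2)-(-28.2))*(68.7-(-1.7))
= 0

Yes, collinear


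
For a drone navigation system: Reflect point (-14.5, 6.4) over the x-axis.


Reflection over x-axis: (x,y) -> (x,-y)
(-14.5, 6.4) -> (-14.5, -6.4)

(-14.5, -6.4)


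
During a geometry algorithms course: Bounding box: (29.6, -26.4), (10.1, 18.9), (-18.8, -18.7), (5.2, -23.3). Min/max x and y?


x range: [-18.8, 29.6]
y range: [-26.4, 18.9]
Bounding box: (-18.8,-26.4) to (29.6,18.9)

(-18.8,-26.4) to (29.6,18.9)


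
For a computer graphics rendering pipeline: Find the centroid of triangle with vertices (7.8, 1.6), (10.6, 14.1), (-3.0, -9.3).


Centroid = ((x_A+x_B+x_C)/3, (y_A+y_B+y_C)/3)
= ((7.8+10.6+(-3))/3, (1.6+14.1+(-9.3))/3)
= (5.1333, 2.1333)

(5.1333, 2.1333)


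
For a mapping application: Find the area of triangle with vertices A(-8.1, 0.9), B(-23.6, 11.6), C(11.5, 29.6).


Area = |x_A(y_B-y_C) + x_B(y_C-y_A) + x_C(y_A-y_B)|/2
= |145.8 + (-677.32) + (-123.05)|/2
= 654.57/2 = 327.285

327.285


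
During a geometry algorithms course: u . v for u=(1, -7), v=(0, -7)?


u . v = u_x*v_x + u_y*v_y = 1*0 + (-7)*(-7)
= 0 + 49 = 49

49


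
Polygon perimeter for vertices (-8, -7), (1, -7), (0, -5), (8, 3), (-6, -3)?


Sides: (-8, -7)->(1, -7): sqrt(81) = 9, (1, -7)->(0, -5): sqrt(5) = 2.236068, (0, -5)->(8, 3): sqrt(128) = 11.313708, (8, 3)->(-6, -3): sqrt(232) = 15.231546, (-6, -3)->(-8, -7): sqrt(20) = 4.472136
Sum = 42.253458
Perimeter = 42.2535

42.2535


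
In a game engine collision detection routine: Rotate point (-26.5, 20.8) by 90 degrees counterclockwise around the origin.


90° CCW: (x,y) -> (-y, x)
(-26.5,20.8) -> (-20.8, -26.5)

(-20.8, -26.5)


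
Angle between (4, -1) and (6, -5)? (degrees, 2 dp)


u.v = 29, |u| = sqrt(17) = 4.1231, |v| = sqrt(61) = 7.8102
cos(theta) = u.v/(|u||v|) = 29/sqrt(1037) = 0.900552
theta = acos(0.900552) = 25.77 degrees

25.77 degrees


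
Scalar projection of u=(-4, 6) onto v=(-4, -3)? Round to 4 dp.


u.v = -2, |v| = sqrt(25) = 5
Scalar projection = u.v / |v| = -2 / sqrt(25) = -0.4

-0.4


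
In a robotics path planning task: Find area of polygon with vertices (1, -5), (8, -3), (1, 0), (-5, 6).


Shoelace sum: (1*(-3) - 8*(-5)) + (8*0 - 1*(-3)) + (1*6 - (-5)*0) + ((-5)*(-5) - 1*6)
= 65
Area = |65|/2 = 32.5

32.5


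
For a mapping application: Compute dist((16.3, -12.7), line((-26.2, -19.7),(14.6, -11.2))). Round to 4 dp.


|cross product| = 75.65
|line direction| = sqrt(1736.89) = 41.676
Distance = 75.65/sqrt(1736.89) = 1.8152

1.8152
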